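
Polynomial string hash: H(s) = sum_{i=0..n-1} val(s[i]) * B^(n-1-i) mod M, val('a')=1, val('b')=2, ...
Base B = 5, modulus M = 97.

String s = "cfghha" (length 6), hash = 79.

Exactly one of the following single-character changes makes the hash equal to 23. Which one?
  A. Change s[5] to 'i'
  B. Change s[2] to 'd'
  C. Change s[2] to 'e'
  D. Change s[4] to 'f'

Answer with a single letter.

Answer: C

Derivation:
Option A: s[5]='a'->'i', delta=(9-1)*5^0 mod 97 = 8, hash=79+8 mod 97 = 87
Option B: s[2]='g'->'d', delta=(4-7)*5^3 mod 97 = 13, hash=79+13 mod 97 = 92
Option C: s[2]='g'->'e', delta=(5-7)*5^3 mod 97 = 41, hash=79+41 mod 97 = 23 <-- target
Option D: s[4]='h'->'f', delta=(6-8)*5^1 mod 97 = 87, hash=79+87 mod 97 = 69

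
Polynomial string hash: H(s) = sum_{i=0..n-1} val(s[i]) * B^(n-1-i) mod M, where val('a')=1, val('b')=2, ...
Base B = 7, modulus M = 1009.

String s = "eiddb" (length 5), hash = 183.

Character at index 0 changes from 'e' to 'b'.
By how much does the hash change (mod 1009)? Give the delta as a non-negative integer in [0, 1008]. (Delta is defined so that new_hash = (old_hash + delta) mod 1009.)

Answer: 869

Derivation:
Delta formula: (val(new) - val(old)) * B^(n-1-k) mod M
  val('b') - val('e') = 2 - 5 = -3
  B^(n-1-k) = 7^4 mod 1009 = 383
  Delta = -3 * 383 mod 1009 = 869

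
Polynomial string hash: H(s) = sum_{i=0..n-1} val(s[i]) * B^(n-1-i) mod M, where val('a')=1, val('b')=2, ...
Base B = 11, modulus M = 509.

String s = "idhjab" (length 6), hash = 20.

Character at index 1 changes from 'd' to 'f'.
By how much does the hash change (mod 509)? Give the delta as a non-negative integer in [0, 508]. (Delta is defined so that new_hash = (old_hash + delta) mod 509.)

Delta formula: (val(new) - val(old)) * B^(n-1-k) mod M
  val('f') - val('d') = 6 - 4 = 2
  B^(n-1-k) = 11^4 mod 509 = 389
  Delta = 2 * 389 mod 509 = 269

Answer: 269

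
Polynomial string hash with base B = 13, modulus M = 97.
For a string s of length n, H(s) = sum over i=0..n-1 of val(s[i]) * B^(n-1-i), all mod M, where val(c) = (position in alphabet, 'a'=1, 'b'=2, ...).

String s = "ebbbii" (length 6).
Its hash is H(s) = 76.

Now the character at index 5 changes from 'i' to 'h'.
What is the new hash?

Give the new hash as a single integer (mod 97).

val('i') = 9, val('h') = 8
Position k = 5, exponent = n-1-k = 0
B^0 mod M = 13^0 mod 97 = 1
Delta = (8 - 9) * 1 mod 97 = 96
New hash = (76 + 96) mod 97 = 75

Answer: 75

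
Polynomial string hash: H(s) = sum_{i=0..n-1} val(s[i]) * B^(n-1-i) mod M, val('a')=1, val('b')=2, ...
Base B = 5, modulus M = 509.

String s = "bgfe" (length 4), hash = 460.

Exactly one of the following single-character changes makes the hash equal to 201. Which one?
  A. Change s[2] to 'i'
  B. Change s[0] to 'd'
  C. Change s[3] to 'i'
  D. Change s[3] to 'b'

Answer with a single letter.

Answer: B

Derivation:
Option A: s[2]='f'->'i', delta=(9-6)*5^1 mod 509 = 15, hash=460+15 mod 509 = 475
Option B: s[0]='b'->'d', delta=(4-2)*5^3 mod 509 = 250, hash=460+250 mod 509 = 201 <-- target
Option C: s[3]='e'->'i', delta=(9-5)*5^0 mod 509 = 4, hash=460+4 mod 509 = 464
Option D: s[3]='e'->'b', delta=(2-5)*5^0 mod 509 = 506, hash=460+506 mod 509 = 457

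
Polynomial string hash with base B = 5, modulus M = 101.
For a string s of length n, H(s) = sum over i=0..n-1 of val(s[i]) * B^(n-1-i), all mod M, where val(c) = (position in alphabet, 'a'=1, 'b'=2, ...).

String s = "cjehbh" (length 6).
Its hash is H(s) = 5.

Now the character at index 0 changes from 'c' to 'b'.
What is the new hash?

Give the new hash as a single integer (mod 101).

val('c') = 3, val('b') = 2
Position k = 0, exponent = n-1-k = 5
B^5 mod M = 5^5 mod 101 = 95
Delta = (2 - 3) * 95 mod 101 = 6
New hash = (5 + 6) mod 101 = 11

Answer: 11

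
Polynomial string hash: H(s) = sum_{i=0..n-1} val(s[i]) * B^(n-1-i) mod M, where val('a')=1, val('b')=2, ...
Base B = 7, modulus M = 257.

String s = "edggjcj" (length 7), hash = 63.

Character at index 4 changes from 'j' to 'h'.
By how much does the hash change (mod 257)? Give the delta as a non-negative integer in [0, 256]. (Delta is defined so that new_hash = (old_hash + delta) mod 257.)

Answer: 159

Derivation:
Delta formula: (val(new) - val(old)) * B^(n-1-k) mod M
  val('h') - val('j') = 8 - 10 = -2
  B^(n-1-k) = 7^2 mod 257 = 49
  Delta = -2 * 49 mod 257 = 159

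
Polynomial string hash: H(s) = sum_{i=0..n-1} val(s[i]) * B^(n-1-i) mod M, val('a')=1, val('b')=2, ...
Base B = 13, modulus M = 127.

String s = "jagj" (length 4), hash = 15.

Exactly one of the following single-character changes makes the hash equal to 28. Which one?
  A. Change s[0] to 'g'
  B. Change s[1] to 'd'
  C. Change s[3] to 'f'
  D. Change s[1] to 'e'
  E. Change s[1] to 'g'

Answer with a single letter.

Option A: s[0]='j'->'g', delta=(7-10)*13^3 mod 127 = 13, hash=15+13 mod 127 = 28 <-- target
Option B: s[1]='a'->'d', delta=(4-1)*13^2 mod 127 = 126, hash=15+126 mod 127 = 14
Option C: s[3]='j'->'f', delta=(6-10)*13^0 mod 127 = 123, hash=15+123 mod 127 = 11
Option D: s[1]='a'->'e', delta=(5-1)*13^2 mod 127 = 41, hash=15+41 mod 127 = 56
Option E: s[1]='a'->'g', delta=(7-1)*13^2 mod 127 = 125, hash=15+125 mod 127 = 13

Answer: A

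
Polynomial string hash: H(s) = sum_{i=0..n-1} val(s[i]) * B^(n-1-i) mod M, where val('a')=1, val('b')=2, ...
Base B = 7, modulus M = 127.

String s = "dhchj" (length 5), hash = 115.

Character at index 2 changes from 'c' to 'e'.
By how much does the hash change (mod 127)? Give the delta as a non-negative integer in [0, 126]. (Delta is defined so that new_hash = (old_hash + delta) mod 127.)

Delta formula: (val(new) - val(old)) * B^(n-1-k) mod M
  val('e') - val('c') = 5 - 3 = 2
  B^(n-1-k) = 7^2 mod 127 = 49
  Delta = 2 * 49 mod 127 = 98

Answer: 98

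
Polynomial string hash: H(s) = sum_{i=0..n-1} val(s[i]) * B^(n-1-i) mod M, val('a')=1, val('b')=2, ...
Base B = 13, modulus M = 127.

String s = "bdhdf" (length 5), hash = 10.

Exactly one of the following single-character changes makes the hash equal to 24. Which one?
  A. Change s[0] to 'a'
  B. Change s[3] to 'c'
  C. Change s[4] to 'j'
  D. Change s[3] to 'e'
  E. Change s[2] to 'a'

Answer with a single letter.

Option A: s[0]='b'->'a', delta=(1-2)*13^4 mod 127 = 14, hash=10+14 mod 127 = 24 <-- target
Option B: s[3]='d'->'c', delta=(3-4)*13^1 mod 127 = 114, hash=10+114 mod 127 = 124
Option C: s[4]='f'->'j', delta=(10-6)*13^0 mod 127 = 4, hash=10+4 mod 127 = 14
Option D: s[3]='d'->'e', delta=(5-4)*13^1 mod 127 = 13, hash=10+13 mod 127 = 23
Option E: s[2]='h'->'a', delta=(1-8)*13^2 mod 127 = 87, hash=10+87 mod 127 = 97

Answer: A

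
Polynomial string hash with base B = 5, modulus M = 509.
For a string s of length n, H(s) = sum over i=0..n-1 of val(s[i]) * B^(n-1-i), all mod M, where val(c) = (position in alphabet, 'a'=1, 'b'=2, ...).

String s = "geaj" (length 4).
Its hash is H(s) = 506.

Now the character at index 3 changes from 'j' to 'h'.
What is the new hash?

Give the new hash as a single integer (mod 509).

val('j') = 10, val('h') = 8
Position k = 3, exponent = n-1-k = 0
B^0 mod M = 5^0 mod 509 = 1
Delta = (8 - 10) * 1 mod 509 = 507
New hash = (506 + 507) mod 509 = 504

Answer: 504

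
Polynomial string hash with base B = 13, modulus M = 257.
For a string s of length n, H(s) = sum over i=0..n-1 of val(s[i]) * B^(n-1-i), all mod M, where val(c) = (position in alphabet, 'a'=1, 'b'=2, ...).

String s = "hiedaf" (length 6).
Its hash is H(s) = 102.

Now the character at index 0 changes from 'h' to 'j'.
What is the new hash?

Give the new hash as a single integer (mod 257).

Answer: 215

Derivation:
val('h') = 8, val('j') = 10
Position k = 0, exponent = n-1-k = 5
B^5 mod M = 13^5 mod 257 = 185
Delta = (10 - 8) * 185 mod 257 = 113
New hash = (102 + 113) mod 257 = 215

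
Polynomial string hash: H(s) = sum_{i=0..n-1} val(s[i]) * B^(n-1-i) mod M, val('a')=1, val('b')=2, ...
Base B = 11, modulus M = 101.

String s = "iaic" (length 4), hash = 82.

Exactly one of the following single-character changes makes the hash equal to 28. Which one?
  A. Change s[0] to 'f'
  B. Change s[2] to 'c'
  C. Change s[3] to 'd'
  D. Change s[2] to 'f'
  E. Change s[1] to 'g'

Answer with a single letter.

Answer: A

Derivation:
Option A: s[0]='i'->'f', delta=(6-9)*11^3 mod 101 = 47, hash=82+47 mod 101 = 28 <-- target
Option B: s[2]='i'->'c', delta=(3-9)*11^1 mod 101 = 35, hash=82+35 mod 101 = 16
Option C: s[3]='c'->'d', delta=(4-3)*11^0 mod 101 = 1, hash=82+1 mod 101 = 83
Option D: s[2]='i'->'f', delta=(6-9)*11^1 mod 101 = 68, hash=82+68 mod 101 = 49
Option E: s[1]='a'->'g', delta=(7-1)*11^2 mod 101 = 19, hash=82+19 mod 101 = 0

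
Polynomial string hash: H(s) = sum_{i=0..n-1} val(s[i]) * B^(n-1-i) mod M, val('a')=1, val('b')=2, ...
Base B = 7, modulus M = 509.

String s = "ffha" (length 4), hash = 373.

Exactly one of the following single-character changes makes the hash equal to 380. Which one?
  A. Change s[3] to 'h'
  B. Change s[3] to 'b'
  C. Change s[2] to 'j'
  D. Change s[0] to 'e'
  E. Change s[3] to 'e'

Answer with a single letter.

Option A: s[3]='a'->'h', delta=(8-1)*7^0 mod 509 = 7, hash=373+7 mod 509 = 380 <-- target
Option B: s[3]='a'->'b', delta=(2-1)*7^0 mod 509 = 1, hash=373+1 mod 509 = 374
Option C: s[2]='h'->'j', delta=(10-8)*7^1 mod 509 = 14, hash=373+14 mod 509 = 387
Option D: s[0]='f'->'e', delta=(5-6)*7^3 mod 509 = 166, hash=373+166 mod 509 = 30
Option E: s[3]='a'->'e', delta=(5-1)*7^0 mod 509 = 4, hash=373+4 mod 509 = 377

Answer: A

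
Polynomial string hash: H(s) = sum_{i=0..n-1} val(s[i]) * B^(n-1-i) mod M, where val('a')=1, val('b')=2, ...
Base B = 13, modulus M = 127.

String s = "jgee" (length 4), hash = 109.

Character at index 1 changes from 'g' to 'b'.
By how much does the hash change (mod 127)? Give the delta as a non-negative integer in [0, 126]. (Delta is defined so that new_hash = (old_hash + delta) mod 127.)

Answer: 44

Derivation:
Delta formula: (val(new) - val(old)) * B^(n-1-k) mod M
  val('b') - val('g') = 2 - 7 = -5
  B^(n-1-k) = 13^2 mod 127 = 42
  Delta = -5 * 42 mod 127 = 44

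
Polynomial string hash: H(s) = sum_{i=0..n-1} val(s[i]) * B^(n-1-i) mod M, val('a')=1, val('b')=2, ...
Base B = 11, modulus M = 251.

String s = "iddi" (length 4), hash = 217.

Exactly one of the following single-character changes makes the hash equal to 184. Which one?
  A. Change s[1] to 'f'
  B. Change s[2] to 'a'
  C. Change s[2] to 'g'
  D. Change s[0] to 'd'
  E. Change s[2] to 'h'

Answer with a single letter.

Answer: B

Derivation:
Option A: s[1]='d'->'f', delta=(6-4)*11^2 mod 251 = 242, hash=217+242 mod 251 = 208
Option B: s[2]='d'->'a', delta=(1-4)*11^1 mod 251 = 218, hash=217+218 mod 251 = 184 <-- target
Option C: s[2]='d'->'g', delta=(7-4)*11^1 mod 251 = 33, hash=217+33 mod 251 = 250
Option D: s[0]='i'->'d', delta=(4-9)*11^3 mod 251 = 122, hash=217+122 mod 251 = 88
Option E: s[2]='d'->'h', delta=(8-4)*11^1 mod 251 = 44, hash=217+44 mod 251 = 10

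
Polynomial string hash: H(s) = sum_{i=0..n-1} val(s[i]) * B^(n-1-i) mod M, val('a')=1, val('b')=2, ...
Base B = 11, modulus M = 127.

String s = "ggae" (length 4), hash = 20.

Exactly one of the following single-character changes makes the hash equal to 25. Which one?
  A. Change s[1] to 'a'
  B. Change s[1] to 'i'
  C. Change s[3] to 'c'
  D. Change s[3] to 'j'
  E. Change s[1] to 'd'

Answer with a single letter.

Option A: s[1]='g'->'a', delta=(1-7)*11^2 mod 127 = 36, hash=20+36 mod 127 = 56
Option B: s[1]='g'->'i', delta=(9-7)*11^2 mod 127 = 115, hash=20+115 mod 127 = 8
Option C: s[3]='e'->'c', delta=(3-5)*11^0 mod 127 = 125, hash=20+125 mod 127 = 18
Option D: s[3]='e'->'j', delta=(10-5)*11^0 mod 127 = 5, hash=20+5 mod 127 = 25 <-- target
Option E: s[1]='g'->'d', delta=(4-7)*11^2 mod 127 = 18, hash=20+18 mod 127 = 38

Answer: D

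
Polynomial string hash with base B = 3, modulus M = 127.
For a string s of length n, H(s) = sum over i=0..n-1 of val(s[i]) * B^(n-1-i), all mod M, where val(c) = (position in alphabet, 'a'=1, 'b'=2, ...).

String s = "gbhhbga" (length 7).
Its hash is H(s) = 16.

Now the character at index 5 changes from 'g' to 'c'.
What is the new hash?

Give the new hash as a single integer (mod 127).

Answer: 4

Derivation:
val('g') = 7, val('c') = 3
Position k = 5, exponent = n-1-k = 1
B^1 mod M = 3^1 mod 127 = 3
Delta = (3 - 7) * 3 mod 127 = 115
New hash = (16 + 115) mod 127 = 4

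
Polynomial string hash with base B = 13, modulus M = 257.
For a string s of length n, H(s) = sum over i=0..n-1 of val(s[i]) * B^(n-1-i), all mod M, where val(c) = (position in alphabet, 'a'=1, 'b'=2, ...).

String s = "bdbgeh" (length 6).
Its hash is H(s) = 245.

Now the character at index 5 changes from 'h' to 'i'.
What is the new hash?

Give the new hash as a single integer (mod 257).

Answer: 246

Derivation:
val('h') = 8, val('i') = 9
Position k = 5, exponent = n-1-k = 0
B^0 mod M = 13^0 mod 257 = 1
Delta = (9 - 8) * 1 mod 257 = 1
New hash = (245 + 1) mod 257 = 246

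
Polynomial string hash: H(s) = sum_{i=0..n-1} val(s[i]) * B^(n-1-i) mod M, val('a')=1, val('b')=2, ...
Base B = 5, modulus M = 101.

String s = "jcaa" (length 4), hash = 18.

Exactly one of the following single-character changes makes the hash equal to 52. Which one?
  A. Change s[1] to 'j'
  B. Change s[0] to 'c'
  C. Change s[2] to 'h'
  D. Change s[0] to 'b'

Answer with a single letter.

Answer: B

Derivation:
Option A: s[1]='c'->'j', delta=(10-3)*5^2 mod 101 = 74, hash=18+74 mod 101 = 92
Option B: s[0]='j'->'c', delta=(3-10)*5^3 mod 101 = 34, hash=18+34 mod 101 = 52 <-- target
Option C: s[2]='a'->'h', delta=(8-1)*5^1 mod 101 = 35, hash=18+35 mod 101 = 53
Option D: s[0]='j'->'b', delta=(2-10)*5^3 mod 101 = 10, hash=18+10 mod 101 = 28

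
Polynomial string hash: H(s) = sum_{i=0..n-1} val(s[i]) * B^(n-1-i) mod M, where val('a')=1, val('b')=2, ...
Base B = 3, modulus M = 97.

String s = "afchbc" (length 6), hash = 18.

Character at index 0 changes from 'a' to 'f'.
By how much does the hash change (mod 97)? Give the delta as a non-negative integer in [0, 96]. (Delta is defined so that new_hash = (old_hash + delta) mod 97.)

Answer: 51

Derivation:
Delta formula: (val(new) - val(old)) * B^(n-1-k) mod M
  val('f') - val('a') = 6 - 1 = 5
  B^(n-1-k) = 3^5 mod 97 = 49
  Delta = 5 * 49 mod 97 = 51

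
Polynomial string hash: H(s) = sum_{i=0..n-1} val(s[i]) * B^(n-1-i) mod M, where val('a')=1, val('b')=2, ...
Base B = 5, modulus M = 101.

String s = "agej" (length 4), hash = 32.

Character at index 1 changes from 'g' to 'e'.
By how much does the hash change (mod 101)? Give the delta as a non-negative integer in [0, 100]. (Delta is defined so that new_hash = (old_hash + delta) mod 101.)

Delta formula: (val(new) - val(old)) * B^(n-1-k) mod M
  val('e') - val('g') = 5 - 7 = -2
  B^(n-1-k) = 5^2 mod 101 = 25
  Delta = -2 * 25 mod 101 = 51

Answer: 51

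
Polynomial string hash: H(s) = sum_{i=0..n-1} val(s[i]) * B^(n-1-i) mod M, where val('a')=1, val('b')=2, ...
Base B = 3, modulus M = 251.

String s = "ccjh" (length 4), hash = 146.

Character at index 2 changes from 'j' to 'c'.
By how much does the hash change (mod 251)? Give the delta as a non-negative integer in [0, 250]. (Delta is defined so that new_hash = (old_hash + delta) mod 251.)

Answer: 230

Derivation:
Delta formula: (val(new) - val(old)) * B^(n-1-k) mod M
  val('c') - val('j') = 3 - 10 = -7
  B^(n-1-k) = 3^1 mod 251 = 3
  Delta = -7 * 3 mod 251 = 230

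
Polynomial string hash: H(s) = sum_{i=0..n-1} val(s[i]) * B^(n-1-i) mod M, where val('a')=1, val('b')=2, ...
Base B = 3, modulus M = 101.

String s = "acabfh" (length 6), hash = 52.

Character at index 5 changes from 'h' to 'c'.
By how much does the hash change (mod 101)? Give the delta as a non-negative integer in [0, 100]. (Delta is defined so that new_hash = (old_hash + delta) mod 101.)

Delta formula: (val(new) - val(old)) * B^(n-1-k) mod M
  val('c') - val('h') = 3 - 8 = -5
  B^(n-1-k) = 3^0 mod 101 = 1
  Delta = -5 * 1 mod 101 = 96

Answer: 96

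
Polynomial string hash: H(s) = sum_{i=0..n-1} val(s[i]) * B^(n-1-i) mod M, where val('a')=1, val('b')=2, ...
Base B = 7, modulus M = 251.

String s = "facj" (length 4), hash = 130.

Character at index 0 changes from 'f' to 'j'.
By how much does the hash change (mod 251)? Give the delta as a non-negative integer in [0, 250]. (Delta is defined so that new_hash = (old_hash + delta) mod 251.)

Delta formula: (val(new) - val(old)) * B^(n-1-k) mod M
  val('j') - val('f') = 10 - 6 = 4
  B^(n-1-k) = 7^3 mod 251 = 92
  Delta = 4 * 92 mod 251 = 117

Answer: 117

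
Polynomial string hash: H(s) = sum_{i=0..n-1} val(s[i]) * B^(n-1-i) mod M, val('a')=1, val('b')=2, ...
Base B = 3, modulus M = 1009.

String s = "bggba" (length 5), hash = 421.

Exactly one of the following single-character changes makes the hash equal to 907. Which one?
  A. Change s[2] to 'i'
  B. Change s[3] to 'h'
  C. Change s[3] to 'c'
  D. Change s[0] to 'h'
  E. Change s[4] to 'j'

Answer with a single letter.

Answer: D

Derivation:
Option A: s[2]='g'->'i', delta=(9-7)*3^2 mod 1009 = 18, hash=421+18 mod 1009 = 439
Option B: s[3]='b'->'h', delta=(8-2)*3^1 mod 1009 = 18, hash=421+18 mod 1009 = 439
Option C: s[3]='b'->'c', delta=(3-2)*3^1 mod 1009 = 3, hash=421+3 mod 1009 = 424
Option D: s[0]='b'->'h', delta=(8-2)*3^4 mod 1009 = 486, hash=421+486 mod 1009 = 907 <-- target
Option E: s[4]='a'->'j', delta=(10-1)*3^0 mod 1009 = 9, hash=421+9 mod 1009 = 430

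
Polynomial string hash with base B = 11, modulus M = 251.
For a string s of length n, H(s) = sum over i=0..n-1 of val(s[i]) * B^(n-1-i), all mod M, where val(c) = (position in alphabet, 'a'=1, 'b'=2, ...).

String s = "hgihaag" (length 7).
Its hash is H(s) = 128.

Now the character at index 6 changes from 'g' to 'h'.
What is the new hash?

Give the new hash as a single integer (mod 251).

val('g') = 7, val('h') = 8
Position k = 6, exponent = n-1-k = 0
B^0 mod M = 11^0 mod 251 = 1
Delta = (8 - 7) * 1 mod 251 = 1
New hash = (128 + 1) mod 251 = 129

Answer: 129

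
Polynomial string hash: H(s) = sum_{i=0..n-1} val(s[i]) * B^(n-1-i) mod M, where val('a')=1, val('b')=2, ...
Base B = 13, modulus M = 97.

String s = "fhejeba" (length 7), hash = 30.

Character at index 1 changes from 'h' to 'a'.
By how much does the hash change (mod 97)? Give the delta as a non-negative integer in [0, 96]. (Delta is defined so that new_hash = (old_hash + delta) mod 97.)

Delta formula: (val(new) - val(old)) * B^(n-1-k) mod M
  val('a') - val('h') = 1 - 8 = -7
  B^(n-1-k) = 13^5 mod 97 = 74
  Delta = -7 * 74 mod 97 = 64

Answer: 64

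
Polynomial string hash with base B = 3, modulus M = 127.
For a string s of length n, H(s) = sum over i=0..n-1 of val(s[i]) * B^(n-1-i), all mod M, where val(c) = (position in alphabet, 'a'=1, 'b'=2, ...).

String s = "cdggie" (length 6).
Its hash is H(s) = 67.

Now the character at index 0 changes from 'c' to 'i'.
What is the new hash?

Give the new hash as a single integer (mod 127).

val('c') = 3, val('i') = 9
Position k = 0, exponent = n-1-k = 5
B^5 mod M = 3^5 mod 127 = 116
Delta = (9 - 3) * 116 mod 127 = 61
New hash = (67 + 61) mod 127 = 1

Answer: 1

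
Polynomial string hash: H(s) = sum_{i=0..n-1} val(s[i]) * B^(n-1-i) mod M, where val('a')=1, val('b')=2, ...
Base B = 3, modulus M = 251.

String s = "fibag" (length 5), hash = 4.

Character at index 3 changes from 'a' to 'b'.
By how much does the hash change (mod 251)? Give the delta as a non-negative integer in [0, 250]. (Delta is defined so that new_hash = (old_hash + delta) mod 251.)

Delta formula: (val(new) - val(old)) * B^(n-1-k) mod M
  val('b') - val('a') = 2 - 1 = 1
  B^(n-1-k) = 3^1 mod 251 = 3
  Delta = 1 * 3 mod 251 = 3

Answer: 3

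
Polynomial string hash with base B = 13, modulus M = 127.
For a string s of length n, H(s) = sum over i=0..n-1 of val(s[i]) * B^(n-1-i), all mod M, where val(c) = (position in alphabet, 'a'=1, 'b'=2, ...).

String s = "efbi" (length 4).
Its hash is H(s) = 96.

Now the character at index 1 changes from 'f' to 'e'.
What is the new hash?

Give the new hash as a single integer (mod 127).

Answer: 54

Derivation:
val('f') = 6, val('e') = 5
Position k = 1, exponent = n-1-k = 2
B^2 mod M = 13^2 mod 127 = 42
Delta = (5 - 6) * 42 mod 127 = 85
New hash = (96 + 85) mod 127 = 54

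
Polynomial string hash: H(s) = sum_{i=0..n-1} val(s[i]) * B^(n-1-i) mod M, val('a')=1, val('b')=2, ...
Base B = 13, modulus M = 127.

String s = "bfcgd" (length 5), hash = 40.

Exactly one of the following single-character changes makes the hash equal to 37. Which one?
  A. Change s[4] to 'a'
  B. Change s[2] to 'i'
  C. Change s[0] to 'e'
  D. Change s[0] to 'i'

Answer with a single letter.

Answer: A

Derivation:
Option A: s[4]='d'->'a', delta=(1-4)*13^0 mod 127 = 124, hash=40+124 mod 127 = 37 <-- target
Option B: s[2]='c'->'i', delta=(9-3)*13^2 mod 127 = 125, hash=40+125 mod 127 = 38
Option C: s[0]='b'->'e', delta=(5-2)*13^4 mod 127 = 85, hash=40+85 mod 127 = 125
Option D: s[0]='b'->'i', delta=(9-2)*13^4 mod 127 = 29, hash=40+29 mod 127 = 69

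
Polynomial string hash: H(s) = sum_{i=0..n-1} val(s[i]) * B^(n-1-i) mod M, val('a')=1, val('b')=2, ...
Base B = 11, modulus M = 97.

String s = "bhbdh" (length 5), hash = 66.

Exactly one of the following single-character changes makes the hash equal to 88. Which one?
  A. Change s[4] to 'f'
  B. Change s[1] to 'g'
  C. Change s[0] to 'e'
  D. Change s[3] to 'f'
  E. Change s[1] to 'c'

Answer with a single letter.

Option A: s[4]='h'->'f', delta=(6-8)*11^0 mod 97 = 95, hash=66+95 mod 97 = 64
Option B: s[1]='h'->'g', delta=(7-8)*11^3 mod 97 = 27, hash=66+27 mod 97 = 93
Option C: s[0]='b'->'e', delta=(5-2)*11^4 mod 97 = 79, hash=66+79 mod 97 = 48
Option D: s[3]='d'->'f', delta=(6-4)*11^1 mod 97 = 22, hash=66+22 mod 97 = 88 <-- target
Option E: s[1]='h'->'c', delta=(3-8)*11^3 mod 97 = 38, hash=66+38 mod 97 = 7

Answer: D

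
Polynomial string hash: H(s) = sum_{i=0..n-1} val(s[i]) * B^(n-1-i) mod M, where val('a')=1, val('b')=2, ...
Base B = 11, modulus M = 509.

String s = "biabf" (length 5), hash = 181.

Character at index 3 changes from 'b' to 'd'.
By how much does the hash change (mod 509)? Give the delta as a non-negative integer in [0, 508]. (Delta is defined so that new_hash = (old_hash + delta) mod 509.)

Answer: 22

Derivation:
Delta formula: (val(new) - val(old)) * B^(n-1-k) mod M
  val('d') - val('b') = 4 - 2 = 2
  B^(n-1-k) = 11^1 mod 509 = 11
  Delta = 2 * 11 mod 509 = 22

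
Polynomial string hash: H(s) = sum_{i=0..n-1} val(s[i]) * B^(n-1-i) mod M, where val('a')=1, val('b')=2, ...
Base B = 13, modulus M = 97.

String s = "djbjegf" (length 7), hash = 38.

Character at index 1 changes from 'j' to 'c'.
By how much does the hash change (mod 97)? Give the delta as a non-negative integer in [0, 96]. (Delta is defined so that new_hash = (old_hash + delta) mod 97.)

Answer: 64

Derivation:
Delta formula: (val(new) - val(old)) * B^(n-1-k) mod M
  val('c') - val('j') = 3 - 10 = -7
  B^(n-1-k) = 13^5 mod 97 = 74
  Delta = -7 * 74 mod 97 = 64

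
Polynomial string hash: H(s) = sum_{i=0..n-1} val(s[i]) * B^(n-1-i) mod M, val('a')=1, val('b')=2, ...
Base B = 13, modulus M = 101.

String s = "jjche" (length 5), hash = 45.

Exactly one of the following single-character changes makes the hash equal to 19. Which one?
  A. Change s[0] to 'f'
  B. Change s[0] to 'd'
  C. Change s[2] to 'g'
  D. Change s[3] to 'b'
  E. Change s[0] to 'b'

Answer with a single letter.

Answer: E

Derivation:
Option A: s[0]='j'->'f', delta=(6-10)*13^4 mod 101 = 88, hash=45+88 mod 101 = 32
Option B: s[0]='j'->'d', delta=(4-10)*13^4 mod 101 = 31, hash=45+31 mod 101 = 76
Option C: s[2]='c'->'g', delta=(7-3)*13^2 mod 101 = 70, hash=45+70 mod 101 = 14
Option D: s[3]='h'->'b', delta=(2-8)*13^1 mod 101 = 23, hash=45+23 mod 101 = 68
Option E: s[0]='j'->'b', delta=(2-10)*13^4 mod 101 = 75, hash=45+75 mod 101 = 19 <-- target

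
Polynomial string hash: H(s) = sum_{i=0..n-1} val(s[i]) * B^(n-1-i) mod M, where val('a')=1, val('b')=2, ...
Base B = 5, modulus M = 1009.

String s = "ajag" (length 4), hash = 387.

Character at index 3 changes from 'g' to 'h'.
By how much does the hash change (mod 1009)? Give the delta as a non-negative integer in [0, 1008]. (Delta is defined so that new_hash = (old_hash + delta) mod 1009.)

Delta formula: (val(new) - val(old)) * B^(n-1-k) mod M
  val('h') - val('g') = 8 - 7 = 1
  B^(n-1-k) = 5^0 mod 1009 = 1
  Delta = 1 * 1 mod 1009 = 1

Answer: 1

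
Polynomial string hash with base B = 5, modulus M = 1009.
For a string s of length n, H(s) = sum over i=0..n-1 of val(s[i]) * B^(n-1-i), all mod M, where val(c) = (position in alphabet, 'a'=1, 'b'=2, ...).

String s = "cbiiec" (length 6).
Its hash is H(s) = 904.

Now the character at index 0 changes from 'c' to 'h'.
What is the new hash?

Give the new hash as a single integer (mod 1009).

val('c') = 3, val('h') = 8
Position k = 0, exponent = n-1-k = 5
B^5 mod M = 5^5 mod 1009 = 98
Delta = (8 - 3) * 98 mod 1009 = 490
New hash = (904 + 490) mod 1009 = 385

Answer: 385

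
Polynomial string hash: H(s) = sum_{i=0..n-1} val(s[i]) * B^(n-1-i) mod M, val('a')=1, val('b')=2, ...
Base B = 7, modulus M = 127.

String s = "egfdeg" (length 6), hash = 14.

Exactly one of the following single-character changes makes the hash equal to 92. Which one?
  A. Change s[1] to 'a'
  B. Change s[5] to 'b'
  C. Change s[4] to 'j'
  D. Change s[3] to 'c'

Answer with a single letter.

Answer: D

Derivation:
Option A: s[1]='g'->'a', delta=(1-7)*7^4 mod 127 = 72, hash=14+72 mod 127 = 86
Option B: s[5]='g'->'b', delta=(2-7)*7^0 mod 127 = 122, hash=14+122 mod 127 = 9
Option C: s[4]='e'->'j', delta=(10-5)*7^1 mod 127 = 35, hash=14+35 mod 127 = 49
Option D: s[3]='d'->'c', delta=(3-4)*7^2 mod 127 = 78, hash=14+78 mod 127 = 92 <-- target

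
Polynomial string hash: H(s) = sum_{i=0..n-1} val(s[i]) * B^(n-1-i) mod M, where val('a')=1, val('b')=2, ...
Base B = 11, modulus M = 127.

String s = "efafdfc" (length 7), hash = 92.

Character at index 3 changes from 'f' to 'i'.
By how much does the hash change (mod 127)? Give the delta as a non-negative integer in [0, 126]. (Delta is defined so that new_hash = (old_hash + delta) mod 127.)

Delta formula: (val(new) - val(old)) * B^(n-1-k) mod M
  val('i') - val('f') = 9 - 6 = 3
  B^(n-1-k) = 11^3 mod 127 = 61
  Delta = 3 * 61 mod 127 = 56

Answer: 56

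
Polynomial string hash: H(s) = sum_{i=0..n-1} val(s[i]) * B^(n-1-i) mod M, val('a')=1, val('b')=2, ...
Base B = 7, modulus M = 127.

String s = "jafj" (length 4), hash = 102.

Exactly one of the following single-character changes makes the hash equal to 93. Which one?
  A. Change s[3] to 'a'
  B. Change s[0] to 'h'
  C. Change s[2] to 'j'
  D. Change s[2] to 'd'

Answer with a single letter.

Option A: s[3]='j'->'a', delta=(1-10)*7^0 mod 127 = 118, hash=102+118 mod 127 = 93 <-- target
Option B: s[0]='j'->'h', delta=(8-10)*7^3 mod 127 = 76, hash=102+76 mod 127 = 51
Option C: s[2]='f'->'j', delta=(10-6)*7^1 mod 127 = 28, hash=102+28 mod 127 = 3
Option D: s[2]='f'->'d', delta=(4-6)*7^1 mod 127 = 113, hash=102+113 mod 127 = 88

Answer: A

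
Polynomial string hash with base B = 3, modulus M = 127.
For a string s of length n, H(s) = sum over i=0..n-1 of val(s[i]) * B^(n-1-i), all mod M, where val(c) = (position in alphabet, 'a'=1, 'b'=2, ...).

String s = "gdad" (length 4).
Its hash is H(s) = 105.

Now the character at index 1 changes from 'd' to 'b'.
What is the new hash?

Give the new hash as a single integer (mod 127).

Answer: 87

Derivation:
val('d') = 4, val('b') = 2
Position k = 1, exponent = n-1-k = 2
B^2 mod M = 3^2 mod 127 = 9
Delta = (2 - 4) * 9 mod 127 = 109
New hash = (105 + 109) mod 127 = 87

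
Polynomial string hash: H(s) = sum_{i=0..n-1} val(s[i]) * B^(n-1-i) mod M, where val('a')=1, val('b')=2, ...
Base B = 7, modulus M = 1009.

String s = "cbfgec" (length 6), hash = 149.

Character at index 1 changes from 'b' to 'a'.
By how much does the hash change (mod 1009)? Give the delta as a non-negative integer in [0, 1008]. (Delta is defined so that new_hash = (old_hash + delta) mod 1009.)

Delta formula: (val(new) - val(old)) * B^(n-1-k) mod M
  val('a') - val('b') = 1 - 2 = -1
  B^(n-1-k) = 7^4 mod 1009 = 383
  Delta = -1 * 383 mod 1009 = 626

Answer: 626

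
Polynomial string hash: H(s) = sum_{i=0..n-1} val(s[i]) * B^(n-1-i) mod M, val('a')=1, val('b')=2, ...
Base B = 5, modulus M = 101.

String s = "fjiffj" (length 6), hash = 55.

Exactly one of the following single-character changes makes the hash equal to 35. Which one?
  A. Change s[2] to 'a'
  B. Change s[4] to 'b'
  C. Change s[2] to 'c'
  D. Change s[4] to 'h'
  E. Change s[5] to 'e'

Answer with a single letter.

Answer: B

Derivation:
Option A: s[2]='i'->'a', delta=(1-9)*5^3 mod 101 = 10, hash=55+10 mod 101 = 65
Option B: s[4]='f'->'b', delta=(2-6)*5^1 mod 101 = 81, hash=55+81 mod 101 = 35 <-- target
Option C: s[2]='i'->'c', delta=(3-9)*5^3 mod 101 = 58, hash=55+58 mod 101 = 12
Option D: s[4]='f'->'h', delta=(8-6)*5^1 mod 101 = 10, hash=55+10 mod 101 = 65
Option E: s[5]='j'->'e', delta=(5-10)*5^0 mod 101 = 96, hash=55+96 mod 101 = 50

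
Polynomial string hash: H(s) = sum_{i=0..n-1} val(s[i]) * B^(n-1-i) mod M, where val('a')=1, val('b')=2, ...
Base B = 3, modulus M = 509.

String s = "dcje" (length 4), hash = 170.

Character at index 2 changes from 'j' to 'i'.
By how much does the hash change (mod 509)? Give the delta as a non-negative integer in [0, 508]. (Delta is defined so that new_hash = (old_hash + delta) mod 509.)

Delta formula: (val(new) - val(old)) * B^(n-1-k) mod M
  val('i') - val('j') = 9 - 10 = -1
  B^(n-1-k) = 3^1 mod 509 = 3
  Delta = -1 * 3 mod 509 = 506

Answer: 506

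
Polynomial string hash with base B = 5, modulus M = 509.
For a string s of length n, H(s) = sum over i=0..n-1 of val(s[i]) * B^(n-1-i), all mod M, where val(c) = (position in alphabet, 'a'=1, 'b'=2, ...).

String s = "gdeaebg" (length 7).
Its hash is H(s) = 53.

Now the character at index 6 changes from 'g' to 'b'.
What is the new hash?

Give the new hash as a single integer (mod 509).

val('g') = 7, val('b') = 2
Position k = 6, exponent = n-1-k = 0
B^0 mod M = 5^0 mod 509 = 1
Delta = (2 - 7) * 1 mod 509 = 504
New hash = (53 + 504) mod 509 = 48

Answer: 48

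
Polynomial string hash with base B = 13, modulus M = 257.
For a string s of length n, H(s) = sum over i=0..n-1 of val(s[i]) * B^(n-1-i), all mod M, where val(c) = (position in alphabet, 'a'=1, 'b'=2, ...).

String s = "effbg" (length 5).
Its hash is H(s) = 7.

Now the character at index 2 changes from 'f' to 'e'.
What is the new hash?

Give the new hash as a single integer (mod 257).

Answer: 95

Derivation:
val('f') = 6, val('e') = 5
Position k = 2, exponent = n-1-k = 2
B^2 mod M = 13^2 mod 257 = 169
Delta = (5 - 6) * 169 mod 257 = 88
New hash = (7 + 88) mod 257 = 95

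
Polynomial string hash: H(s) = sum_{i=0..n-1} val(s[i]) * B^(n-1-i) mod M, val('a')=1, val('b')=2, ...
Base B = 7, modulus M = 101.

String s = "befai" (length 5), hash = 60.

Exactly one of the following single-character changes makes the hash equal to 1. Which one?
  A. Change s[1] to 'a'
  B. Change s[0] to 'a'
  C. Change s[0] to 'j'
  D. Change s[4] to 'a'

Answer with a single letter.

Answer: A

Derivation:
Option A: s[1]='e'->'a', delta=(1-5)*7^3 mod 101 = 42, hash=60+42 mod 101 = 1 <-- target
Option B: s[0]='b'->'a', delta=(1-2)*7^4 mod 101 = 23, hash=60+23 mod 101 = 83
Option C: s[0]='b'->'j', delta=(10-2)*7^4 mod 101 = 18, hash=60+18 mod 101 = 78
Option D: s[4]='i'->'a', delta=(1-9)*7^0 mod 101 = 93, hash=60+93 mod 101 = 52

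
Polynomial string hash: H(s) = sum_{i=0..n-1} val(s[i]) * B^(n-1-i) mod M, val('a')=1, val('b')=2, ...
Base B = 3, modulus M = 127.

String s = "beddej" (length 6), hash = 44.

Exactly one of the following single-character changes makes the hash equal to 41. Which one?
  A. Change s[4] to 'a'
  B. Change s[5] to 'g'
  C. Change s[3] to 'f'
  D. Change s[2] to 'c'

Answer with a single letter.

Option A: s[4]='e'->'a', delta=(1-5)*3^1 mod 127 = 115, hash=44+115 mod 127 = 32
Option B: s[5]='j'->'g', delta=(7-10)*3^0 mod 127 = 124, hash=44+124 mod 127 = 41 <-- target
Option C: s[3]='d'->'f', delta=(6-4)*3^2 mod 127 = 18, hash=44+18 mod 127 = 62
Option D: s[2]='d'->'c', delta=(3-4)*3^3 mod 127 = 100, hash=44+100 mod 127 = 17

Answer: B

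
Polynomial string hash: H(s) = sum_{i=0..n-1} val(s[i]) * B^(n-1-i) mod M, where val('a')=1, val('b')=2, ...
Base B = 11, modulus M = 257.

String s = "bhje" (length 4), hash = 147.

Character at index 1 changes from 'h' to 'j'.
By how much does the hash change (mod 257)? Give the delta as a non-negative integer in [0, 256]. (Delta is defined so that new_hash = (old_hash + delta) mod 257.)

Answer: 242

Derivation:
Delta formula: (val(new) - val(old)) * B^(n-1-k) mod M
  val('j') - val('h') = 10 - 8 = 2
  B^(n-1-k) = 11^2 mod 257 = 121
  Delta = 2 * 121 mod 257 = 242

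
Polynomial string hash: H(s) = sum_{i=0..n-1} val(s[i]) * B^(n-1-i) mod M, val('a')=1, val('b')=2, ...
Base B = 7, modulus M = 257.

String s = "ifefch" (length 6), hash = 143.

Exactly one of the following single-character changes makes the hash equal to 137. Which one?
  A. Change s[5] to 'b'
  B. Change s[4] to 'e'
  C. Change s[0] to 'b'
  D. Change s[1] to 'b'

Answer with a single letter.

Answer: A

Derivation:
Option A: s[5]='h'->'b', delta=(2-8)*7^0 mod 257 = 251, hash=143+251 mod 257 = 137 <-- target
Option B: s[4]='c'->'e', delta=(5-3)*7^1 mod 257 = 14, hash=143+14 mod 257 = 157
Option C: s[0]='i'->'b', delta=(2-9)*7^5 mod 257 = 57, hash=143+57 mod 257 = 200
Option D: s[1]='f'->'b', delta=(2-6)*7^4 mod 257 = 162, hash=143+162 mod 257 = 48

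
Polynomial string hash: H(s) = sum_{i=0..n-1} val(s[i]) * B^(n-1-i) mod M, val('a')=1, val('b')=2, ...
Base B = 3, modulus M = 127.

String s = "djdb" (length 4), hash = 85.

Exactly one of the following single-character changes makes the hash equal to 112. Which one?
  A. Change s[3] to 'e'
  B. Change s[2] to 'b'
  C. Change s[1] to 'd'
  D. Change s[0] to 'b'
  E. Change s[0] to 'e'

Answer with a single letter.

Option A: s[3]='b'->'e', delta=(5-2)*3^0 mod 127 = 3, hash=85+3 mod 127 = 88
Option B: s[2]='d'->'b', delta=(2-4)*3^1 mod 127 = 121, hash=85+121 mod 127 = 79
Option C: s[1]='j'->'d', delta=(4-10)*3^2 mod 127 = 73, hash=85+73 mod 127 = 31
Option D: s[0]='d'->'b', delta=(2-4)*3^3 mod 127 = 73, hash=85+73 mod 127 = 31
Option E: s[0]='d'->'e', delta=(5-4)*3^3 mod 127 = 27, hash=85+27 mod 127 = 112 <-- target

Answer: E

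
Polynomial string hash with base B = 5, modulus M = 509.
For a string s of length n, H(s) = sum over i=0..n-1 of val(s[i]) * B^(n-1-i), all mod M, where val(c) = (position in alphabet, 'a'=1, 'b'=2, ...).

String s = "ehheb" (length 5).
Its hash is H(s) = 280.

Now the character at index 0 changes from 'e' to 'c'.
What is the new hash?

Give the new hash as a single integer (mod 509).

Answer: 48

Derivation:
val('e') = 5, val('c') = 3
Position k = 0, exponent = n-1-k = 4
B^4 mod M = 5^4 mod 509 = 116
Delta = (3 - 5) * 116 mod 509 = 277
New hash = (280 + 277) mod 509 = 48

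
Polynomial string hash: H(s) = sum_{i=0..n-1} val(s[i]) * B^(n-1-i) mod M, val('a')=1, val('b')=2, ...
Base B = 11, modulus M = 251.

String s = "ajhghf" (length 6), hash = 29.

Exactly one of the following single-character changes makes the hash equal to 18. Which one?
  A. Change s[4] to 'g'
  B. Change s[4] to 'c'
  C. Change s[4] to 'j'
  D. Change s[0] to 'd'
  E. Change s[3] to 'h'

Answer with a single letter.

Answer: A

Derivation:
Option A: s[4]='h'->'g', delta=(7-8)*11^1 mod 251 = 240, hash=29+240 mod 251 = 18 <-- target
Option B: s[4]='h'->'c', delta=(3-8)*11^1 mod 251 = 196, hash=29+196 mod 251 = 225
Option C: s[4]='h'->'j', delta=(10-8)*11^1 mod 251 = 22, hash=29+22 mod 251 = 51
Option D: s[0]='a'->'d', delta=(4-1)*11^5 mod 251 = 229, hash=29+229 mod 251 = 7
Option E: s[3]='g'->'h', delta=(8-7)*11^2 mod 251 = 121, hash=29+121 mod 251 = 150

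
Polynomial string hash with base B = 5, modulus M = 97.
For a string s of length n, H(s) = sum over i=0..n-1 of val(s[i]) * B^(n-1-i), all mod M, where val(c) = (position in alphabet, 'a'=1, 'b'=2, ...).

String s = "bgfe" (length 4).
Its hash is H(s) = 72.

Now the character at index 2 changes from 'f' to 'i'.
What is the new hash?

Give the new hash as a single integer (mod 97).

val('f') = 6, val('i') = 9
Position k = 2, exponent = n-1-k = 1
B^1 mod M = 5^1 mod 97 = 5
Delta = (9 - 6) * 5 mod 97 = 15
New hash = (72 + 15) mod 97 = 87

Answer: 87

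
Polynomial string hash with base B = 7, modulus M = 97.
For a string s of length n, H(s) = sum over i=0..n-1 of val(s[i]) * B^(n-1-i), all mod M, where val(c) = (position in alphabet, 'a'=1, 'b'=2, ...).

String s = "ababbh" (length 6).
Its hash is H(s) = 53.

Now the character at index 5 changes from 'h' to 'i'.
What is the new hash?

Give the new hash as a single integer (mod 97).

val('h') = 8, val('i') = 9
Position k = 5, exponent = n-1-k = 0
B^0 mod M = 7^0 mod 97 = 1
Delta = (9 - 8) * 1 mod 97 = 1
New hash = (53 + 1) mod 97 = 54

Answer: 54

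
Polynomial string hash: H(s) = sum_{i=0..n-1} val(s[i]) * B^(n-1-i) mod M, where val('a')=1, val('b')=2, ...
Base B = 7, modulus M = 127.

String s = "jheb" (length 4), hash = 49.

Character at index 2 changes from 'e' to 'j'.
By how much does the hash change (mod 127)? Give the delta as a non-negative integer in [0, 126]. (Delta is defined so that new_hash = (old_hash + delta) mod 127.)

Answer: 35

Derivation:
Delta formula: (val(new) - val(old)) * B^(n-1-k) mod M
  val('j') - val('e') = 10 - 5 = 5
  B^(n-1-k) = 7^1 mod 127 = 7
  Delta = 5 * 7 mod 127 = 35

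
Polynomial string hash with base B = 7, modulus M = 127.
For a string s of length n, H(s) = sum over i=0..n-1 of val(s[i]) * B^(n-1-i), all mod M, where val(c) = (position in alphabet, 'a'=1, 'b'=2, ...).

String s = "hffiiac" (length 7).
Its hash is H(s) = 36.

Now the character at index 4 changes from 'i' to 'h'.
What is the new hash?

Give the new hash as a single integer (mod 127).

val('i') = 9, val('h') = 8
Position k = 4, exponent = n-1-k = 2
B^2 mod M = 7^2 mod 127 = 49
Delta = (8 - 9) * 49 mod 127 = 78
New hash = (36 + 78) mod 127 = 114

Answer: 114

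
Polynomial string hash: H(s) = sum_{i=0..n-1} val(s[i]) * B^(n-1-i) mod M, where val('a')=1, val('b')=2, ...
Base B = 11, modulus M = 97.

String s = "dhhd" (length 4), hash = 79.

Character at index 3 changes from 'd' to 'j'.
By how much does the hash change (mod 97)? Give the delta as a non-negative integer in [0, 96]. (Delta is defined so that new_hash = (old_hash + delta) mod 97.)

Delta formula: (val(new) - val(old)) * B^(n-1-k) mod M
  val('j') - val('d') = 10 - 4 = 6
  B^(n-1-k) = 11^0 mod 97 = 1
  Delta = 6 * 1 mod 97 = 6

Answer: 6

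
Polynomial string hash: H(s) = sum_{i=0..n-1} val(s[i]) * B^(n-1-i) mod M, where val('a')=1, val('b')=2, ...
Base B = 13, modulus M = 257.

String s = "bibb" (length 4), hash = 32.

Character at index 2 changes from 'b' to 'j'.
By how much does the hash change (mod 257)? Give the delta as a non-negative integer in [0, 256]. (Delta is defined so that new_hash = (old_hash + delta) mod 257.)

Delta formula: (val(new) - val(old)) * B^(n-1-k) mod M
  val('j') - val('b') = 10 - 2 = 8
  B^(n-1-k) = 13^1 mod 257 = 13
  Delta = 8 * 13 mod 257 = 104

Answer: 104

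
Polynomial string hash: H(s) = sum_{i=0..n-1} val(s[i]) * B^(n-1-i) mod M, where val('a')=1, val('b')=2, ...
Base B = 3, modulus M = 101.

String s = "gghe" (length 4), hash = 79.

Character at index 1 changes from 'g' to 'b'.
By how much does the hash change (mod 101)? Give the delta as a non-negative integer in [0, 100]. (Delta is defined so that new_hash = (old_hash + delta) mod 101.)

Delta formula: (val(new) - val(old)) * B^(n-1-k) mod M
  val('b') - val('g') = 2 - 7 = -5
  B^(n-1-k) = 3^2 mod 101 = 9
  Delta = -5 * 9 mod 101 = 56

Answer: 56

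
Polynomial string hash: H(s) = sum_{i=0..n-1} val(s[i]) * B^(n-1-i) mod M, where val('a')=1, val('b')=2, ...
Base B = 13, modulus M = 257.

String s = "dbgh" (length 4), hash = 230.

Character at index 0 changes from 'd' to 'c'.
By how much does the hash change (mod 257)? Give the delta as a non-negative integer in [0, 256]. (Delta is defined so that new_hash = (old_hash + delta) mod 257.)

Answer: 116

Derivation:
Delta formula: (val(new) - val(old)) * B^(n-1-k) mod M
  val('c') - val('d') = 3 - 4 = -1
  B^(n-1-k) = 13^3 mod 257 = 141
  Delta = -1 * 141 mod 257 = 116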